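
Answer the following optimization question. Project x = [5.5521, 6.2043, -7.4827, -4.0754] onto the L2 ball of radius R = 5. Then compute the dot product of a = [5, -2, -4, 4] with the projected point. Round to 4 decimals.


Step 1: Compute ||x|| (intermediates to 6 decimals).
||x|| = sqrt(5.5521^2 + 6.2043^2 + (-7.4827)^2 + (-4.0754)^2) = 11.912969
Step 2: Project.
Since ||x|| > R, scale = R/||x|| = 5/11.912969 = 0.419711, proj(x) = scale * x
proj(x) = [2.330277, 2.604013, -3.140571, -1.71049]
Step 3: Dot product.
a^T * proj(x) = 5*2.330277 - 2*2.604013 - 4*(-3.140571) + 4*(-1.71049) = 12.1637


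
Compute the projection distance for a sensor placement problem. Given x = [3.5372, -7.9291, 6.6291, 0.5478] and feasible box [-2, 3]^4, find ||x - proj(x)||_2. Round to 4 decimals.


Project each component onto [-2, 3].
clip(3.5372) = 3.0, clip(-7.9291) = -2.0, clip(6.6291) = 3.0, clip(0.5478) = 0.5478
Projection = [3.0, -2.0, 3.0, 0.5478]
Squared diffs: [0.2886, 35.1542, 13.1704, 0.0]
Distance = sqrt(48.6132) = 6.9723


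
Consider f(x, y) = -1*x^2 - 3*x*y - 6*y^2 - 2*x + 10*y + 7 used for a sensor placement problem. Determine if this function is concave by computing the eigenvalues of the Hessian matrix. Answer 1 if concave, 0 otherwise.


The Hessian of f(x,y) = -1*x^2 - 3*x*y - 6*y^2 - 2*x + 10*y + 7 is:
H = [[-2, -3], [-3, -12]]
Trace = -2 - 12 = -14
Determinant = -2*-12 - (-3)^2 = 15
Discriminant = (-14)^2 - 4*15 = 136.0
Eigenvalues: lambda_1 = -12.831, lambda_2 = -1.169
The function is concave.

1


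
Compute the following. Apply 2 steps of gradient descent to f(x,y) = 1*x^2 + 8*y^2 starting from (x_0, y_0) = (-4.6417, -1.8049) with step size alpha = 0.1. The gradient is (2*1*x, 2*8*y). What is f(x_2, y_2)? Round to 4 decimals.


Gradient descent on f(x,y) = 1*x^2 + 8*y^2.
Starting point: (-4.6417, -1.8049), alpha = 0.1
Step 1: grad_x = 2*1*-4.6417 = -9.2834, grad_y = 2*8*-1.8049 = -28.8784
  x_1 = -4.6417 - 0.1*-9.2834 = -3.7134
  y_1 = -1.8049 - 0.1*-28.8784 = 1.0829
Step 2: grad_x = 2*1*-3.7134 = -7.4267, grad_y = 2*8*1.0829 = 17.327
  x_2 = -3.7134 - 0.1*-7.4267 = -2.9707
  y_2 = 1.0829 - 0.1*17.327 = -0.6498
f(-2.9707, -0.6498) = 1*(-2.9707)^2 + 8*(-0.6498)^2 = 12.2025


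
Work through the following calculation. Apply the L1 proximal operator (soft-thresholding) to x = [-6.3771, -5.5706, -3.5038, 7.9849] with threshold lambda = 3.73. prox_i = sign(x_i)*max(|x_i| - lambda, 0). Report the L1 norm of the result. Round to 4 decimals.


Soft-thresholding with lambda = 3.73:
prox(-6.3771) = sign(-6.3771)*max(|-6.3771| - 3.73, 0) = -2.6471
prox(-5.5706) = sign(-5.5706)*max(|-5.5706| - 3.73, 0) = -1.8406
prox(-3.5038) = sign(-3.5038)*max(|-3.5038| - 3.73, 0) = 0.0
prox(7.9849) = sign(7.9849)*max(|7.9849| - 3.73, 0) = 4.2549
prox(x) = [-2.6471, -1.8406, 0.0, 4.2549]
||prox(x)||_1 = 2.6471 + 1.8406 + 0.0 + 4.2549 = 8.7426


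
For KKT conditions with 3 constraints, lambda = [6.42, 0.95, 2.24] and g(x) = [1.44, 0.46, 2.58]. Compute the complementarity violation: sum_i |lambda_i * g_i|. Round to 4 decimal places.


KKT complementary slackness check:
lambda_1 * g_1 = 6.42 * 1.44 = 9.2448
lambda_2 * g_2 = 0.95 * 0.46 = 0.437
lambda_3 * g_3 = 2.24 * 2.58 = 5.7792
Total violation = 9.2448 + 0.437 + 5.7792 = 15.461


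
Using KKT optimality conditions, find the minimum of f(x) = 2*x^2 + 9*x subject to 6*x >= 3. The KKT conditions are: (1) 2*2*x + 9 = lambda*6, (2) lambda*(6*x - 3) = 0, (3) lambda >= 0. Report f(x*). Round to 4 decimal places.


Step 1: Try lambda = 0 (constraint inactive).
x_unc = -9/(2*2) = -2.25
Check: 6*-2.25 = -13.5 < 3 -- violated!
Step 2: Constraint must be active: 6*x = 3
x* = 3/6 = 0.5
lambda = (2*2*0.5 + 9)/6 = 1.8333
Step 3: Compute optimal value.
f(x*) = 2*0.5^2 + 9*0.5 = 5.0


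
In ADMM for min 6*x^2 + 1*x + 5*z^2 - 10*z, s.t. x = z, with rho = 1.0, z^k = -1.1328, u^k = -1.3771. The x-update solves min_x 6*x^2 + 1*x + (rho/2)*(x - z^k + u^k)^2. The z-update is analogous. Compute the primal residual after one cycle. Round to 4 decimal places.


ADMM iteration with rho = 1.0, z^k = -1.1328, u^k = -1.3771
Step 1: x-update.
Minimize 6*x^2 + 1*x + (1.0/2)*(x + 1.1328 - 1.3771)^2
FOC: (2*6 + 1.0)*x = -1 + 1.0*(-1.1328 + 1.3771)
x^{k+1} = -0.0581
Step 2: z-update.
Minimize 5*z^2 - 10*z + (1.0/2)*(-0.0581 - z - 1.3771)^2
FOC: (2*5 + 1.0)*z = 10 + 1.0*(-0.0581 - 1.3771)
z^{k+1} = 0.7786
Step 3: u-update.
u^{k+1} = -1.3771 - 0.0581 - 0.7786 = -2.2138
Step 4: Primal residual = |-0.0581 - 0.7786| = 0.8367


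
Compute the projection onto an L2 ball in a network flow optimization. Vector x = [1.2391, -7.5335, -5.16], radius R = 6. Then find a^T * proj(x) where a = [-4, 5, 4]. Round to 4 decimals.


Step 1: Compute ||x|| (intermediates to 6 decimals).
||x|| = sqrt(1.2391^2 + (-7.5335)^2 + (-5.16)^2) = 9.214911
Step 2: Project.
Since ||x|| > R, scale = R/||x|| = 6/9.214911 = 0.651119, proj(x) = scale * x
proj(x) = [0.806802, -4.905205, -3.359774]
Step 3: Dot product.
a^T * proj(x) = -4*0.806802 + 5*(-4.905205) + 4*(-3.359774) = -41.1923


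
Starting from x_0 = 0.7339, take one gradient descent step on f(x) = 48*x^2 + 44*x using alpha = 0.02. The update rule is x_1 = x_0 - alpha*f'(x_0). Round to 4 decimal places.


We compute the gradient at x_0 and apply the update.
f'(x) = 96*x + 44
f'(0.7339) = 96*0.7339 + 44 = 114.4544
x_1 = 0.7339 - 0.02*114.4544 = -1.5552


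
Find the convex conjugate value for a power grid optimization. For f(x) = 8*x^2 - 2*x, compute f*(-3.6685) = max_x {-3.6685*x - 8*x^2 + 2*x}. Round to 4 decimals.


f*(y) = sup_x {y*x - a*x^2 - b*x} = sup_x {(y-b)*x - a*x^2}
FOC: (y - b) - 2a*x = 0 => x* = (y - b)/(2a)
x* = (-3.6685 + 2)/(2*8) = -0.1043
f*(-3.6685) = (y-b)^2/(4a) = (-3.6685 + 2)^2/(4*8)
= 2.7839/32 = 0.087


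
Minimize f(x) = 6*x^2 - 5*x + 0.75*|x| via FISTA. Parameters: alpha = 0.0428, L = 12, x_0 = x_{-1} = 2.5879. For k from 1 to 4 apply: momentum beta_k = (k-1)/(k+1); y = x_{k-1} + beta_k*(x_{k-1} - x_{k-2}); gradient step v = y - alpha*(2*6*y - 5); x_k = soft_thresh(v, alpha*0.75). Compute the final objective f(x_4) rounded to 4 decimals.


FISTA on f(x) = 6*x^2 - 5*x + 0.75*|x|
L = 12, alpha = 0.0428
Iteration 1: beta = 0.0, y = 2.5879 + 0.0*(2.5879 - 2.5879) = 2.5879
  grad(y) = 26.0548, v = y - alpha*grad = 1.4728
  prox(v) = soft_thresh(1.4728, 0.0321) = 1.4407
Iteration 2: beta = 0.3333, y = 1.4407 + 0.3333*(1.4407 - 2.5879) = 1.0582
  grad(y) = 7.6989, v = y - alpha*grad = 0.7287
  prox(v) = soft_thresh(0.7287, 0.0321) = 0.6966
Iteration 3: beta = 0.5, y = 0.6966 + 0.5*(0.6966 - 1.4407) = 0.3246
  grad(y) = -1.1046, v = y - alpha*grad = 0.3719
  prox(v) = soft_thresh(0.3719, 0.0321) = 0.3398
Iteration 4: beta = 0.6, y = 0.3398 + 0.6*(0.3398 - 0.6966) = 0.1257
  grad(y) = -3.4917, v = y - alpha*grad = 0.2751
  prox(v) = soft_thresh(0.2751, 0.0321) = 0.243
f(x_4) = 6*0.243^2 - 5*0.243 + 0.75*|0.243| = -0.6785


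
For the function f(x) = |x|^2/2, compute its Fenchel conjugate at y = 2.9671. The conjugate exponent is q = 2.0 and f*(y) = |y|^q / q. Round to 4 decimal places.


The conjugate exponent q satisfies 1/p + 1/q = 1.
p = 2, so q = 2/(2 - 1) = 2.0
|y|^q = 2.9671^2.0 = 8.8037
f*(2.9671) = 8.8037 / 2.0 = 4.4018


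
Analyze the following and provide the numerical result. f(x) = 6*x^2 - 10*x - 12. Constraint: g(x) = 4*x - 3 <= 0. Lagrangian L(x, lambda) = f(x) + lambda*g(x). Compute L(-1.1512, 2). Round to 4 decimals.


Step 1: Evaluate f(x).
f(-1.1512) = 6*(-1.1512)^2 - 10*(-1.1512) - 12 = 7.4636
Step 2: Evaluate g(x).
g(-1.1512) = 4*-1.1512 - 3 = -7.6048
Step 3: Compute Lagrangian.
L = 7.4636 + 2*-7.6048 = -7.746


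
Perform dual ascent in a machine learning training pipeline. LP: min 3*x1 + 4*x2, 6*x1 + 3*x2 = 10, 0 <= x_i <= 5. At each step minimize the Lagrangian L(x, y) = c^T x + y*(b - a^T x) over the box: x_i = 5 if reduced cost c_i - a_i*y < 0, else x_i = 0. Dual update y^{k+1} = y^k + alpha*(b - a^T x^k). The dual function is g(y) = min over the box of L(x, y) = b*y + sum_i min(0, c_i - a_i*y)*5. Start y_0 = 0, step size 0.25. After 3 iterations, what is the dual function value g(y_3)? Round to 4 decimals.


Dual ascent for LP: min 3*x1 + 4*x2, 6*x1 + 3*x2 = 10, 0 <= x_i <= 5
Step 1: y^k = 0.0, reduced costs: (3.0, 4.0)
  x^k = (0.0, 0.0), subgradient = b - a^T x = 10.0
  y^{k+1} = 0.0 + 0.25*10.0 = 2.5
Step 2: y^k = 2.5, reduced costs: (-12.0, -3.5)
  x^k = (5.0, 5.0), subgradient = b - a^T x = -35.0
  y^{k+1} = 2.5 + 0.25*-35.0 = -6.25
Step 3: y^k = -6.25, reduced costs: (40.5, 22.75)
  x^k = (0.0, 0.0), subgradient = b - a^T x = 10.0
  y^{k+1} = -6.25 + 0.25*10.0 = -3.75
Dual objective at y_3 = -3.75: reduced costs (25.5, 15.25), box minimizer x = (0.0, 0.0)
g(y_3) = b*y + (c1 - a1*y)*x1 + (c2 - a2*y)*x2 = 10*(-3.75) + 25.5*0.0 + 15.25*0.0 = -37.5 + 0.0 + 0.0 = -37.5


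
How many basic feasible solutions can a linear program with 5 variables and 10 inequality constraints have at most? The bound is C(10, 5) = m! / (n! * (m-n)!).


Each vertex corresponds to some choice of n active constraints out of m, so the number of vertices is at most C(m, n) = m! / (n!(m-n)!).
m = 10, n = 5
Numerator: 10 * 9 * 8 * 7 * 6
Denominator: 5! = 120
C(10, 5) = 252


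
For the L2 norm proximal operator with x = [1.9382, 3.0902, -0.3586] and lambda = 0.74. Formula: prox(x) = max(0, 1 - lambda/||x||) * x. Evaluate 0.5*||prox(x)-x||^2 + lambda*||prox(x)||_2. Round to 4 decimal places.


Step 1: Compute ||x||.
||x|| = 3.6653
Step 2: Compute scaling factor.
scale = max(0, 1 - 0.74/3.6653) = 0.7981
Step 3: prox(x) = [1.5469, 2.4663, -0.2862]
||prox(x)|| = 2.9253
Step 4: Proximal objective.
0.5*||prox-x||^2 = 0.2738
lambda*||prox|| = 2.1647
Total = 2.4385


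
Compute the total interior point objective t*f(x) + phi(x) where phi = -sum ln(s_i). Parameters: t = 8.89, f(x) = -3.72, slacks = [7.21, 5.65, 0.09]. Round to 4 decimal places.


Step 1: Compute log-barrier.
ln values: [1.9755, 1.7317, -2.4079]
phi = -(1.9755 + 1.7317 - 2.4079) = -1.2992
Step 2: Compute augmented objective.
t*f(x) = 8.89*-3.72 = -33.0708
Total = -33.0708 - 1.2992 = -34.37


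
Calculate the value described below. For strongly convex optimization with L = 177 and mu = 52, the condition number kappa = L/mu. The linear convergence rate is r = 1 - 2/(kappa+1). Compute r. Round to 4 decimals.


Step 1: Compute the condition number.
kappa = L/mu = 177/52 = 3.4038
Step 2: Compute the convergence rate.
r = 1 - 2/(kappa + 1) = 1 - 2*mu/(L + mu) = (L - mu)/(L + mu) = 125/229 = 0.5459


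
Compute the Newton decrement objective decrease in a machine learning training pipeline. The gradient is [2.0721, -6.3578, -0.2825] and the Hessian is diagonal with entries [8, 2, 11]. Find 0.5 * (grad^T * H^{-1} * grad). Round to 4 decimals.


Step 1: H is diagonal, so H^(-1) * g = [0.259, -3.1789, -0.0257].
Step 2: g^T H^(-1) g = sum_i g_i^2 / H_ii
  = (2.0721)^2/8 + (-6.3578)^2/2 + (-0.2825)^2/11
  = 0.5367 + 20.2108 + 0.0073 = 20.7548
Step 3: Objective decrease = 0.5 * g^T H^(-1) g = 10.3774


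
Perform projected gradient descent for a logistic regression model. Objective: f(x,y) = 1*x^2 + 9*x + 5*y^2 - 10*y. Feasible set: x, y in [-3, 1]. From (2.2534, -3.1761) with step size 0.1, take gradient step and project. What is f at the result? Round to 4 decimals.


Step 1: Compute gradient at (2.2534, -3.1761).
grad_x = 2*1*2.2534 + 9 = 13.5068
grad_y = 2*5*-3.1761 - 10 = -41.761
Step 2: Gradient step.
x_raw = 2.2534 - 0.1*13.5068 = 0.9027
y_raw = -3.1761 - 0.1*-41.761 = 1.0
Step 3: Project onto [-3, 1].
x_proj = clip(0.9027) = 0.9027
y_proj = clip(1.0) = 1.0
Step 4: Evaluate f.
f(0.9027, 1.0) = 3.9394


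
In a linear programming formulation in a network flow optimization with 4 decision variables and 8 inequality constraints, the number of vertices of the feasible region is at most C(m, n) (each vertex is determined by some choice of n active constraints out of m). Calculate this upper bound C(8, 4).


Each vertex corresponds to some choice of n active constraints out of m, so the number of vertices is at most C(m, n) = m! / (n!(m-n)!).
m = 8, n = 4
Numerator: 8 * 7 * 6 * 5
Denominator: 4! = 24
C(8, 4) = 70


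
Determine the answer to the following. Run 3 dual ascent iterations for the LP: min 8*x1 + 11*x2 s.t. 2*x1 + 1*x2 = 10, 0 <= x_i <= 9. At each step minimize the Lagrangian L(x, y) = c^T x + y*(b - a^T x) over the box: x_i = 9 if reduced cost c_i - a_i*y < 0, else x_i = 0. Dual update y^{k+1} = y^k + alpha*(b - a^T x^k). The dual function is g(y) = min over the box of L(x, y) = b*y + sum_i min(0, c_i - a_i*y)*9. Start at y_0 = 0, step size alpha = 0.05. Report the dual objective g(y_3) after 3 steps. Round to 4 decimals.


Dual ascent for LP: min 8*x1 + 11*x2, 2*x1 + 1*x2 = 10, 0 <= x_i <= 9
Step 1: y^k = 0.0, reduced costs: (8.0, 11.0)
  x^k = (0.0, 0.0), subgradient = b - a^T x = 10.0
  y^{k+1} = 0.0 + 0.05*10.0 = 0.5
Step 2: y^k = 0.5, reduced costs: (7.0, 10.5)
  x^k = (0.0, 0.0), subgradient = b - a^T x = 10.0
  y^{k+1} = 0.5 + 0.05*10.0 = 1.0
Step 3: y^k = 1.0, reduced costs: (6.0, 10.0)
  x^k = (0.0, 0.0), subgradient = b - a^T x = 10.0
  y^{k+1} = 1.0 + 0.05*10.0 = 1.5
Dual objective at y_3 = 1.5: reduced costs (5.0, 9.5), box minimizer x = (0.0, 0.0)
g(y_3) = b*y + (c1 - a1*y)*x1 + (c2 - a2*y)*x2 = 10*1.5 + 5.0*0.0 + 9.5*0.0 = 15.0 + 0.0 + 0.0 = 15.0


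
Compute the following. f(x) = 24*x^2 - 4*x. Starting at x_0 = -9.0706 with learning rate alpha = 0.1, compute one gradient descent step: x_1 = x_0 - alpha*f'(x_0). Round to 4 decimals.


We compute the gradient at x_0 and apply the update.
f'(x) = 48*x - 4
f'(-9.0706) = 48*-9.0706 - 4 = -439.3888
x_1 = -9.0706 - 0.1*-439.3888 = 34.8683


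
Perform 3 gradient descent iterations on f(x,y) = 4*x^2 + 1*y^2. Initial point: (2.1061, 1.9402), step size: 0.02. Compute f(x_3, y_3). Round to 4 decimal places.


Gradient descent on f(x,y) = 4*x^2 + 1*y^2.
Starting point: (2.1061, 1.9402), alpha = 0.02
Step 1: grad_x = 2*4*2.1061 = 16.8488, grad_y = 2*1*1.9402 = 3.8804
  x_1 = 2.1061 - 0.02*16.8488 = 1.7691
  y_1 = 1.9402 - 0.02*3.8804 = 1.8626
Step 2: grad_x = 2*4*1.7691 = 14.153, grad_y = 2*1*1.8626 = 3.7252
  x_2 = 1.7691 - 0.02*14.153 = 1.4861
  y_2 = 1.8626 - 0.02*3.7252 = 1.7881
Step 3: grad_x = 2*4*1.4861 = 11.8885, grad_y = 2*1*1.7881 = 3.5762
  x_3 = 1.4861 - 0.02*11.8885 = 1.2483
  y_3 = 1.7881 - 0.02*3.5762 = 1.7166
f(1.2483, 1.7166) = 4*1.2483^2 + 1*1.7166^2 = 9.1795


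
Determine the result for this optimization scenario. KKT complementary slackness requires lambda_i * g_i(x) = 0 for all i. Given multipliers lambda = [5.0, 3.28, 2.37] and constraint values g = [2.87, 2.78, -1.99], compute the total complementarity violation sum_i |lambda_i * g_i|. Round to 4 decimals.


KKT complementary slackness check:
lambda_1 * g_1 = 5.0 * 2.87 = 14.35
lambda_2 * g_2 = 3.28 * 2.78 = 9.1184
lambda_3 * g_3 = 2.37 * -1.99 = -4.7163
Total violation = 14.35 + 9.1184 + 4.7163 = 28.1847


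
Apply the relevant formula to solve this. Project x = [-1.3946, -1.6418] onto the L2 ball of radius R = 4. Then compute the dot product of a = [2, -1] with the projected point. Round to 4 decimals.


Step 1: Compute ||x|| (intermediates to 6 decimals).
||x|| = sqrt((-1.3946)^2 + (-1.6418)^2) = 2.154163
Step 2: Project.
Since ||x|| <= R, proj = x (no scaling needed).
proj(x) = [-1.3946, -1.6418]
Step 3: Dot product.
a^T * proj(x) = 2*(-1.3946) - 1*(-1.6418) = -1.1474


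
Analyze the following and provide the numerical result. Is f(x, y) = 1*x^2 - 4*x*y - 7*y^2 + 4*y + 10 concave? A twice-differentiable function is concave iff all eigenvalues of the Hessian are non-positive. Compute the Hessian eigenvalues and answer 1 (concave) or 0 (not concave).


The Hessian of f(x,y) = 1*x^2 - 4*x*y - 7*y^2 + 4*y + 10 is:
H = [[2, -4], [-4, -14]]
Trace = 2 - 14 = -12
Determinant = 2*-14 - (-4)^2 = -44
Discriminant = (-12)^2 - 4*-44 = 320.0
Eigenvalues: lambda_1 = -14.9443, lambda_2 = 2.9443
The function is not concave.

0


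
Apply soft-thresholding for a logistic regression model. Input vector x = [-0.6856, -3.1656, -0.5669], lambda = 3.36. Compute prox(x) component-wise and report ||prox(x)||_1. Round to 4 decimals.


Soft-thresholding with lambda = 3.36:
prox(-0.6856) = sign(-0.6856)*max(|-0.6856| - 3.36, 0) = 0.0
prox(-3.1656) = sign(-3.1656)*max(|-3.1656| - 3.36, 0) = 0.0
prox(-0.5669) = sign(-0.5669)*max(|-0.5669| - 3.36, 0) = 0.0
prox(x) = [0.0, 0.0, 0.0]
||prox(x)||_1 = 0.0 + 0.0 + 0.0 = 0.0


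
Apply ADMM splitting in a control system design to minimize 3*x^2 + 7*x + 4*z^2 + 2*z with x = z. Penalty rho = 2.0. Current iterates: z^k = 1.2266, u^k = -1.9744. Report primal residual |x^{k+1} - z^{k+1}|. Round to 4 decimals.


ADMM iteration with rho = 2.0, z^k = 1.2266, u^k = -1.9744
Step 1: x-update.
Minimize 3*x^2 + 7*x + (2.0/2)*(x - 1.2266 - 1.9744)^2
FOC: (2*3 + 2.0)*x = -7 + 2.0*(1.2266 + 1.9744)
x^{k+1} = -0.0748
Step 2: z-update.
Minimize 4*z^2 + 2*z + (2.0/2)*(-0.0748 - z - 1.9744)^2
FOC: (2*4 + 2.0)*z = -2 + 2.0*(-0.0748 - 1.9744)
z^{k+1} = -0.6098
Step 3: u-update.
u^{k+1} = -1.9744 - 0.0748 + 0.6098 = -1.4393
Step 4: Primal residual = |-0.0748 + 0.6098| = 0.5351


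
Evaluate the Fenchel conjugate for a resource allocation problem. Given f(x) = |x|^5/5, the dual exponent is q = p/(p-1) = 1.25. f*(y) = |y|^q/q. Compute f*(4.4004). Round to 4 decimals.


The conjugate exponent q satisfies 1/p + 1/q = 1.
p = 5, so q = 5/(5 - 1) = 1.25
|y|^q = 4.4004^1.25 = 6.3733
f*(4.4004) = 6.3733 / 1.25 = 5.0986


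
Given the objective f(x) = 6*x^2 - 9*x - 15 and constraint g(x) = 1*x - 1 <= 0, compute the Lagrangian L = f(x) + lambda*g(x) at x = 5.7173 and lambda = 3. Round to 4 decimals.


Step 1: Evaluate f(x).
f(5.7173) = 6*5.7173^2 - 9*5.7173 - 15 = 129.6694
Step 2: Evaluate g(x).
g(5.7173) = 1*5.7173 - 1 = 4.7173
Step 3: Compute Lagrangian.
L = 129.6694 + 3*4.7173 = 143.8213


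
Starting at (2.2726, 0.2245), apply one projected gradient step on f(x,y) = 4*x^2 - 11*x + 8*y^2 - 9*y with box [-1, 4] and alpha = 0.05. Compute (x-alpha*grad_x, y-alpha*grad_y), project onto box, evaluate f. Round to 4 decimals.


Step 1: Compute gradient at (2.2726, 0.2245).
grad_x = 2*4*2.2726 - 11 = 7.1808
grad_y = 2*8*0.2245 - 9 = -5.408
Step 2: Gradient step.
x_raw = 2.2726 - 0.05*7.1808 = 1.9136
y_raw = 0.2245 - 0.05*-5.408 = 0.4949
Step 3: Project onto [-1, 4].
x_proj = clip(1.9136) = 1.9136
y_proj = clip(0.4949) = 0.4949
Step 4: Evaluate f.
f(1.9136, 0.4949) = -8.897


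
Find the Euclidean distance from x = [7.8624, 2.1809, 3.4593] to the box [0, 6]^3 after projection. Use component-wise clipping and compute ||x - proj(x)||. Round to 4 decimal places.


Project each component onto [0, 6].
clip(7.8624) = 6.0, clip(2.1809) = 2.1809, clip(3.4593) = 3.4593
Projection = [6.0, 2.1809, 3.4593]
Squared diffs: [3.4685, 0.0, 0.0]
Distance = sqrt(3.4685) = 1.8624


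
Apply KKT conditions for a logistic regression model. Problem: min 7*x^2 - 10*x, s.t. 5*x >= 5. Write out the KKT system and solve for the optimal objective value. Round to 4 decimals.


Step 1: Try lambda = 0 (constraint inactive).
x_unc = 10/(2*7) = 0.7143
Check: 5*0.7143 = 3.5715 < 5 -- violated!
Step 2: Constraint must be active: 5*x = 5
x* = 5/5 = 1.0
lambda = (2*7*1.0 - 10)/5 = 0.8
Step 3: Compute optimal value.
f(x*) = 7*1.0^2 - 10*1.0 = -3.0


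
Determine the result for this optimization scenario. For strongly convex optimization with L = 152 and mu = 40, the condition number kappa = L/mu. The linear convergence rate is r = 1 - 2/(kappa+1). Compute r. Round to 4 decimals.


Step 1: Compute the condition number.
kappa = L/mu = 152/40 = 3.8
Step 2: Compute the convergence rate.
r = 1 - 2/(kappa + 1) = 1 - 2*mu/(L + mu) = (L - mu)/(L + mu) = 112/192 = 0.5833


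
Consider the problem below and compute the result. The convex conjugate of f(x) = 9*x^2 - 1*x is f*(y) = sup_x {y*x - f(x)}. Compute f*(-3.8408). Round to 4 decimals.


f*(y) = sup_x {y*x - a*x^2 - b*x} = sup_x {(y-b)*x - a*x^2}
FOC: (y - b) - 2a*x = 0 => x* = (y - b)/(2a)
x* = (-3.8408 + 1)/(2*9) = -0.1578
f*(-3.8408) = (y-b)^2/(4a) = (-3.8408 + 1)^2/(4*9)
= 8.0701/36 = 0.2242


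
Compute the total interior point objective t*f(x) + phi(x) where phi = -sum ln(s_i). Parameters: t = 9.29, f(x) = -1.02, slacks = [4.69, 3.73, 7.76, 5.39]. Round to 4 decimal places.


Step 1: Compute log-barrier.
ln values: [1.5454, 1.3164, 2.049, 1.6845]
phi = -(1.5454 + 1.3164 + 2.049 + 1.6845) = -6.5954
Step 2: Compute augmented objective.
t*f(x) = 9.29*-1.02 = -9.4758
Total = -9.4758 - 6.5954 = -16.0712


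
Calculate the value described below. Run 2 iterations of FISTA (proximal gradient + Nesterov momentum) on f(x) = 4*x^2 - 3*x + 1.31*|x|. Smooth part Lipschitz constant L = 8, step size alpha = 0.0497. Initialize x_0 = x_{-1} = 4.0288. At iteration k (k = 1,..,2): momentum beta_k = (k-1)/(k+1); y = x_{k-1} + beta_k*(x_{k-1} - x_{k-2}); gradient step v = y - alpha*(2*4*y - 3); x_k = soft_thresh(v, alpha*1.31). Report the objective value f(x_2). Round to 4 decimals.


FISTA on f(x) = 4*x^2 - 3*x + 1.31*|x|
L = 8, alpha = 0.0497
Iteration 1: beta = 0.0, y = 4.0288 + 0.0*(4.0288 - 4.0288) = 4.0288
  grad(y) = 29.2304, v = y - alpha*grad = 2.576
  prox(v) = soft_thresh(2.576, 0.0651) = 2.5109
Iteration 2: beta = 0.3333, y = 2.5109 + 0.3333*(2.5109 - 4.0288) = 2.005
  grad(y) = 13.0399, v = y - alpha*grad = 1.3569
  prox(v) = soft_thresh(1.3569, 0.0651) = 1.2918
f(x_2) = 4*1.2918^2 - 3*1.2918 + 1.31*|1.2918| = 4.4918


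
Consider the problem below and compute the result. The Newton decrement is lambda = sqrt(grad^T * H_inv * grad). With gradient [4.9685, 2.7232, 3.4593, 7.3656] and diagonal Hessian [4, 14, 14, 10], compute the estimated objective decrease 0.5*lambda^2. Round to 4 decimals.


Step 1: H is diagonal, so H^(-1) * g = [1.2421, 0.1945, 0.2471, 0.7366].
Step 2: g^T H^(-1) g = sum_i g_i^2 / H_ii
  = (4.9685)^2/4 + (2.7232)^2/14 + (3.4593)^2/14 + (7.3656)^2/10
  = 6.1715 + 0.5297 + 0.8548 + 5.4252 = 12.9812
Step 3: Objective decrease = 0.5 * g^T H^(-1) g = 6.4906


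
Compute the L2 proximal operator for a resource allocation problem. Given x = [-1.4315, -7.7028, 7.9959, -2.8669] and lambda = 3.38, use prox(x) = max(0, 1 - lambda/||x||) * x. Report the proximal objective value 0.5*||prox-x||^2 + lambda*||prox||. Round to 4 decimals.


Step 1: Compute ||x||.
||x|| = 11.5558
Step 2: Compute scaling factor.
scale = max(0, 1 - 3.38/11.5558) = 0.7075
Step 3: prox(x) = [-1.0128, -5.4498, 5.6571, -2.0283]
||prox(x)|| = 8.1758
Step 4: Proximal objective.
0.5*||prox-x||^2 = 5.7122
lambda*||prox|| = 27.6342
Total = 33.3463


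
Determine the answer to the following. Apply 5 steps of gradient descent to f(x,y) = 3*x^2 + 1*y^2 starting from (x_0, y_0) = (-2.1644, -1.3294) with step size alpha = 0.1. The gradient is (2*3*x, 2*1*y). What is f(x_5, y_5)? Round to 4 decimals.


Gradient descent on f(x,y) = 3*x^2 + 1*y^2.
Starting point: (-2.1644, -1.3294), alpha = 0.1
Step 1: grad_x = 2*3*-2.1644 = -12.9864, grad_y = 2*1*-1.3294 = -2.6588
  x_1 = -2.1644 - 0.1*-12.9864 = -0.8658
  y_1 = -1.3294 - 0.1*-2.6588 = -1.0635
Step 2: grad_x = 2*3*-0.8658 = -5.1946, grad_y = 2*1*-1.0635 = -2.127
  x_2 = -0.8658 - 0.1*-5.1946 = -0.3463
  y_2 = -1.0635 - 0.1*-2.127 = -0.8508
Step 3: grad_x = 2*3*-0.3463 = -2.0778, grad_y = 2*1*-0.8508 = -1.7016
  x_3 = -0.3463 - 0.1*-2.0778 = -0.1385
  y_3 = -0.8508 - 0.1*-1.7016 = -0.6807
Step 4: grad_x = 2*3*-0.1385 = -0.8311, grad_y = 2*1*-0.6807 = -1.3613
  x_4 = -0.1385 - 0.1*-0.8311 = -0.0554
  y_4 = -0.6807 - 0.1*-1.3613 = -0.5445
Step 5: grad_x = 2*3*-0.0554 = -0.3325, grad_y = 2*1*-0.5445 = -1.089
  x_5 = -0.0554 - 0.1*-0.3325 = -0.0222
  y_5 = -0.5445 - 0.1*-1.089 = -0.4356
f(-0.0222, -0.4356) = 3*(-0.0222)^2 + 1*(-0.4356)^2 = 0.1912


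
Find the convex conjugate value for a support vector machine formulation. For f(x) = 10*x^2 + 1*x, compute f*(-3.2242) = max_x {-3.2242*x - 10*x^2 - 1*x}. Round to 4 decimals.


f*(y) = sup_x {y*x - a*x^2 - b*x} = sup_x {(y-b)*x - a*x^2}
FOC: (y - b) - 2a*x = 0 => x* = (y - b)/(2a)
x* = (-3.2242 - 1)/(2*10) = -0.2112
f*(-3.2242) = (y-b)^2/(4a) = (-3.2242 - 1)^2/(4*10)
= 17.8439/40 = 0.4461


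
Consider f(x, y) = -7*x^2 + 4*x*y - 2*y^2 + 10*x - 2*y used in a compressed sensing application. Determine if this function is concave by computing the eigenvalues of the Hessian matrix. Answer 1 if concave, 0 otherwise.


The Hessian of f(x,y) = -7*x^2 + 4*x*y - 2*y^2 + 10*x - 2*y is:
H = [[-14, 4], [4, -4]]
Trace = -14 - 4 = -18
Determinant = -14*-4 - (4)^2 = 40
Discriminant = (-18)^2 - 4*40 = 164.0
Eigenvalues: lambda_1 = -15.4031, lambda_2 = -2.5969
The function is concave.

1


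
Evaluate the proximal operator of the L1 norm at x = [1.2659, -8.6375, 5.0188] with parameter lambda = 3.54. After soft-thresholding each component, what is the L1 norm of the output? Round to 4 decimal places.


Soft-thresholding with lambda = 3.54:
prox(1.2659) = sign(1.2659)*max(|1.2659| - 3.54, 0) = 0.0
prox(-8.6375) = sign(-8.6375)*max(|-8.6375| - 3.54, 0) = -5.0975
prox(5.0188) = sign(5.0188)*max(|5.0188| - 3.54, 0) = 1.4788
prox(x) = [0.0, -5.0975, 1.4788]
||prox(x)||_1 = 0.0 + 5.0975 + 1.4788 = 6.5763


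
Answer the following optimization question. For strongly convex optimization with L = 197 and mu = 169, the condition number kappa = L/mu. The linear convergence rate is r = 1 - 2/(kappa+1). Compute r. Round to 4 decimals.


Step 1: Compute the condition number.
kappa = L/mu = 197/169 = 1.1657
Step 2: Compute the convergence rate.
r = 1 - 2/(kappa + 1) = 1 - 2*mu/(L + mu) = (L - mu)/(L + mu) = 28/366 = 0.0765


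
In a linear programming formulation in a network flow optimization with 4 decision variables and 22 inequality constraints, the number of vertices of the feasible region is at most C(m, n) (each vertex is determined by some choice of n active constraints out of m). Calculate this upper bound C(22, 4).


Each vertex corresponds to some choice of n active constraints out of m, so the number of vertices is at most C(m, n) = m! / (n!(m-n)!).
m = 22, n = 4
Numerator: 22 * 21 * 20 * 19
Denominator: 4! = 24
C(22, 4) = 7315


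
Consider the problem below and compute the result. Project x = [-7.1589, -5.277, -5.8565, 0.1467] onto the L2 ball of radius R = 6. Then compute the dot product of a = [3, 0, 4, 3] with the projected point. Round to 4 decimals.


Step 1: Compute ||x|| (intermediates to 6 decimals).
||x|| = sqrt((-7.1589)^2 + (-5.277)^2 + (-5.8565)^2 + 0.1467^2) = 10.649727
Step 2: Project.
Since ||x|| > R, scale = R/||x|| = 6/10.649727 = 0.563395, proj(x) = scale * x
proj(x) = [-4.033288, -2.973035, -3.299523, 0.08265]
Step 3: Dot product.
a^T * proj(x) = 3*(-4.033288) + 0*(-2.973035) + 4*(-3.299523) + 3*0.08265 = -25.05


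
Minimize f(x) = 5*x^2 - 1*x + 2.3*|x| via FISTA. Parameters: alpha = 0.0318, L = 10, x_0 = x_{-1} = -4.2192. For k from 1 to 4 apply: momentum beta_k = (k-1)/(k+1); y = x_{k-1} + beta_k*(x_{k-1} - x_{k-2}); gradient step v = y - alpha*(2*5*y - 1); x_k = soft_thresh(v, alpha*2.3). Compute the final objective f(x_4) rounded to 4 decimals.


FISTA on f(x) = 5*x^2 - 1*x + 2.3*|x|
L = 10, alpha = 0.0318
Iteration 1: beta = 0.0, y = -4.2192 + 0.0*(-4.2192 + 4.2192) = -4.2192
  grad(y) = -43.192, v = y - alpha*grad = -2.8457
  prox(v) = soft_thresh(-2.8457, 0.0731) = -2.7726
Iteration 2: beta = 0.3333, y = -2.7726 + 0.3333*(-2.7726 + 4.2192) = -2.2903
  grad(y) = -23.9034, v = y - alpha*grad = -1.5302
  prox(v) = soft_thresh(-1.5302, 0.0731) = -1.4571
Iteration 3: beta = 0.5, y = -1.4571 + 0.5*(-1.4571 + 2.7726) = -0.7993
  grad(y) = -8.9933, v = y - alpha*grad = -0.5133
  prox(v) = soft_thresh(-0.5133, 0.0731) = -0.4402
Iteration 4: beta = 0.6, y = -0.4402 + 0.6*(-0.4402 + 1.4571) = 0.1699
  grad(y) = 0.6992, v = y - alpha*grad = 0.1477
  prox(v) = soft_thresh(0.1477, 0.0731) = 0.0745
f(x_4) = 5*0.0745^2 - 1*0.0745 + 2.3*|0.0745| = 0.1247


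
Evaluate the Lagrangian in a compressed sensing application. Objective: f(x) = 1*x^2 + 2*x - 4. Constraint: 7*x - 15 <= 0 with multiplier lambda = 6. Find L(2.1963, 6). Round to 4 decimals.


Step 1: Evaluate f(x).
f(2.1963) = 1*2.1963^2 + 2*2.1963 - 4 = 5.2163
Step 2: Evaluate g(x).
g(2.1963) = 7*2.1963 - 15 = 0.3741
Step 3: Compute Lagrangian.
L = 5.2163 + 6*0.3741 = 7.4609


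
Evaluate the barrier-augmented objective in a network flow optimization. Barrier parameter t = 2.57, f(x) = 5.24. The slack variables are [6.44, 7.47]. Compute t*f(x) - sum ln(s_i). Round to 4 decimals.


Step 1: Compute log-barrier.
ln values: [1.8625, 2.0109]
phi = -(1.8625 + 2.0109) = -3.8734
Step 2: Compute augmented objective.
t*f(x) = 2.57*5.24 = 13.4668
Total = 13.4668 - 3.8734 = 9.5934


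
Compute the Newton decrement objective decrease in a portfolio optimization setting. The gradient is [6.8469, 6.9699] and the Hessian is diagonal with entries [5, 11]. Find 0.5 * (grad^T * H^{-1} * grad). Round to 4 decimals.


Step 1: H is diagonal, so H^(-1) * g = [1.3694, 0.6336].
Step 2: g^T H^(-1) g = sum_i g_i^2 / H_ii
  = (6.8469)^2/5 + (6.9699)^2/11
  = 9.376 + 4.4163 = 13.7923
Step 3: Objective decrease = 0.5 * g^T H^(-1) g = 6.8962


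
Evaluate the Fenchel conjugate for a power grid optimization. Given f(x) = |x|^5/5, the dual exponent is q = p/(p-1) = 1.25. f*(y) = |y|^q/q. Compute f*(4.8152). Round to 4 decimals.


The conjugate exponent q satisfies 1/p + 1/q = 1.
p = 5, so q = 5/(5 - 1) = 1.25
|y|^q = 4.8152^1.25 = 7.1329
f*(4.8152) = 7.1329 / 1.25 = 5.7063


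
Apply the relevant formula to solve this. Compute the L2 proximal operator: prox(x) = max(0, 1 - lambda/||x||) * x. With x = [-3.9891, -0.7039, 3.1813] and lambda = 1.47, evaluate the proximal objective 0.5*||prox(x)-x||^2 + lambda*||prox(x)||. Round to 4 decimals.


Step 1: Compute ||x||.
||x|| = 5.1506
Step 2: Compute scaling factor.
scale = max(0, 1 - 1.47/5.1506) = 0.7146
Step 3: prox(x) = [-2.8506, -0.503, 2.2734]
||prox(x)|| = 3.6806
Step 4: Proximal objective.
0.5*||prox-x||^2 = 1.0805
lambda*||prox|| = 5.4105
Total = 6.491


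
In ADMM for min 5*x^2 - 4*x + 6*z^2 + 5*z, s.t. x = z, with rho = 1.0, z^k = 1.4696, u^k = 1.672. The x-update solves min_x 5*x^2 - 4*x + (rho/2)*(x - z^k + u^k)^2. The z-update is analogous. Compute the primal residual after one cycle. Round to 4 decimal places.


ADMM iteration with rho = 1.0, z^k = 1.4696, u^k = 1.672
Step 1: x-update.
Minimize 5*x^2 - 4*x + (1.0/2)*(x - 1.4696 + 1.672)^2
FOC: (2*5 + 1.0)*x = 4 + 1.0*(1.4696 - 1.672)
x^{k+1} = 0.3452
Step 2: z-update.
Minimize 6*z^2 + 5*z + (1.0/2)*(0.3452 - z + 1.672)^2
FOC: (2*6 + 1.0)*z = -5 + 1.0*(0.3452 + 1.672)
z^{k+1} = -0.2294
Step 3: u-update.
u^{k+1} = 1.672 + 0.3452 + 0.2294 = 2.2467
Step 4: Primal residual = |0.3452 + 0.2294| = 0.5747


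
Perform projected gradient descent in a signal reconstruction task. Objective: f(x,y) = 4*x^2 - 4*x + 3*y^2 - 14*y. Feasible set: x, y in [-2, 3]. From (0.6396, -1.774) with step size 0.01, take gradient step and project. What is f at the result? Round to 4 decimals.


Step 1: Compute gradient at (0.6396, -1.774).
grad_x = 2*4*0.6396 - 4 = 1.1168
grad_y = 2*3*-1.774 - 14 = -24.644
Step 2: Gradient step.
x_raw = 0.6396 - 0.01*1.1168 = 0.6284
y_raw = -1.774 - 0.01*-24.644 = -1.5276
Step 3: Project onto [-2, 3].
x_proj = clip(0.6284) = 0.6284
y_proj = clip(-1.5276) = -1.5276
Step 4: Evaluate f.
f(0.6284, -1.5276) = 27.4521


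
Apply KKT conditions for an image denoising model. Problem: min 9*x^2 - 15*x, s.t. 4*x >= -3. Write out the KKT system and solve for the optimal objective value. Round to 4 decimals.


Step 1: Try lambda = 0 (constraint inactive).
Stationarity: 2*9*x - 15 = 0
x* = 15/(2*9) = 5/6 = 0.8333 (rounded; the exact value 5/6 is used below)
Check constraint: 4*0.8333 = 3.3332 >= -3 -- satisfied.
Step 2: Compute optimal value.
f(x*) = 9*(5/6)^2 - 15*(5/6) = -6.25


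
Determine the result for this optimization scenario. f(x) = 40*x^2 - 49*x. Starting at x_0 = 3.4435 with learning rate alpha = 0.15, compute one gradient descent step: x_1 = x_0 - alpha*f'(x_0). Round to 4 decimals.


We compute the gradient at x_0 and apply the update.
f'(x) = 80*x - 49
f'(3.4435) = 80*3.4435 - 49 = 226.48
x_1 = 3.4435 - 0.15*226.48 = -30.5285


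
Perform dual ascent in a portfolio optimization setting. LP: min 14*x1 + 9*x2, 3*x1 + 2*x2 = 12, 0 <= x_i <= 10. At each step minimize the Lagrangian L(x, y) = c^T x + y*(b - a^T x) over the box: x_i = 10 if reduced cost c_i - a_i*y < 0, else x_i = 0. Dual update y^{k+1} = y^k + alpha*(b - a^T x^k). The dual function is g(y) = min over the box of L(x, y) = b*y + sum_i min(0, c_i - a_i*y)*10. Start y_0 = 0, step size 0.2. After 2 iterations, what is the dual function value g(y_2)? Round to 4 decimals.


Dual ascent for LP: min 14*x1 + 9*x2, 3*x1 + 2*x2 = 12, 0 <= x_i <= 10
Step 1: y^k = 0.0, reduced costs: (14.0, 9.0)
  x^k = (0.0, 0.0), subgradient = b - a^T x = 12.0
  y^{k+1} = 0.0 + 0.2*12.0 = 2.4
Step 2: y^k = 2.4, reduced costs: (6.8, 4.2)
  x^k = (0.0, 0.0), subgradient = b - a^T x = 12.0
  y^{k+1} = 2.4 + 0.2*12.0 = 4.8
Dual objective at y_2 = 4.8: reduced costs (-0.4, -0.6), box minimizer x = (10.0, 10.0)
g(y_2) = b*y + (c1 - a1*y)*x1 + (c2 - a2*y)*x2 = 12*4.8 + (-0.4)*10.0 + (-0.6)*10.0 = 57.6 - 4.0 - 6.0 = 47.6


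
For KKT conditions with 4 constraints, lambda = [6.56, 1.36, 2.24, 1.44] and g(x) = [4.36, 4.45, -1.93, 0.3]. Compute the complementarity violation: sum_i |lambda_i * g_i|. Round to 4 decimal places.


KKT complementary slackness check:
lambda_1 * g_1 = 6.56 * 4.36 = 28.6016
lambda_2 * g_2 = 1.36 * 4.45 = 6.052
lambda_3 * g_3 = 2.24 * -1.93 = -4.3232
lambda_4 * g_4 = 1.44 * 0.3 = 0.432
Total violation = 28.6016 + 6.052 + 4.3232 + 0.432 = 39.4088


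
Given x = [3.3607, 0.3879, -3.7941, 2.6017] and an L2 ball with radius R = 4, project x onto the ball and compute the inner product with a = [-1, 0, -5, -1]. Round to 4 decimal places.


Step 1: Compute ||x|| (intermediates to 6 decimals).
||x|| = sqrt(3.3607^2 + 0.3879^2 + (-3.7941)^2 + 2.6017^2) = 5.710412
Step 2: Project.
Since ||x|| > R, scale = R/||x|| = 4/5.710412 = 0.700475, proj(x) = scale * x
proj(x) = [2.354086, 0.271714, -2.657672, 1.822426]
Step 3: Dot product.
a^T * proj(x) = -1*2.354086 + 0*0.271714 - 5*(-2.657672) - 1*1.822426 = 9.1118


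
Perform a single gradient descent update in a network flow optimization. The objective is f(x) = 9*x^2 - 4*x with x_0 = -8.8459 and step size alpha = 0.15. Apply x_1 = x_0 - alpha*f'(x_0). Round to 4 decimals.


We compute the gradient at x_0 and apply the update.
f'(x) = 18*x - 4
f'(-8.8459) = 18*-8.8459 - 4 = -163.2262
x_1 = -8.8459 - 0.15*-163.2262 = 15.638


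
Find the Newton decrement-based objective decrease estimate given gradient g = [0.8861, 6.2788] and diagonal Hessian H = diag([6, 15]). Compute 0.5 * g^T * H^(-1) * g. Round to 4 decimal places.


Step 1: H is diagonal, so H^(-1) * g = [0.1477, 0.4186].
Step 2: g^T H^(-1) g = sum_i g_i^2 / H_ii
  = (0.8861)^2/6 + (6.2788)^2/15
  = 0.1309 + 2.6282 = 2.7591
Step 3: Objective decrease = 0.5 * g^T H^(-1) g = 1.3795


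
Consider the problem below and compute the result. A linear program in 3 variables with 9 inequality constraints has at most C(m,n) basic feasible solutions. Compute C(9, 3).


Each vertex corresponds to some choice of n active constraints out of m, so the number of vertices is at most C(m, n) = m! / (n!(m-n)!).
m = 9, n = 3
Numerator: 9 * 8 * 7
Denominator: 3! = 6
C(9, 3) = 84


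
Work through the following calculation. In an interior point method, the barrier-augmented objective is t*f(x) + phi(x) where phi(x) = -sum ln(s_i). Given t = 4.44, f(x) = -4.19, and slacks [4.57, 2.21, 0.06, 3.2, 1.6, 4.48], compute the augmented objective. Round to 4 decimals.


Step 1: Compute log-barrier.
ln values: [1.5195, 0.793, -2.8134, 1.1632, 0.47, 1.4996]
phi = -(1.5195 + 0.793 - 2.8134 + 1.1632 + 0.47 + 1.4996) = -2.6319
Step 2: Compute augmented objective.
t*f(x) = 4.44*-4.19 = -18.6036
Total = -18.6036 - 2.6319 = -21.2355


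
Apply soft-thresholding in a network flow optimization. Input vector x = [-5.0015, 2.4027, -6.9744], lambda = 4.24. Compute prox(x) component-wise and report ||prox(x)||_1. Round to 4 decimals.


Soft-thresholding with lambda = 4.24:
prox(-5.0015) = sign(-5.0015)*max(|-5.0015| - 4.24, 0) = -0.7615
prox(2.4027) = sign(2.4027)*max(|2.4027| - 4.24, 0) = 0.0
prox(-6.9744) = sign(-6.9744)*max(|-6.9744| - 4.24, 0) = -2.7344
prox(x) = [-0.7615, 0.0, -2.7344]
||prox(x)||_1 = 0.7615 + 0.0 + 2.7344 = 3.4959


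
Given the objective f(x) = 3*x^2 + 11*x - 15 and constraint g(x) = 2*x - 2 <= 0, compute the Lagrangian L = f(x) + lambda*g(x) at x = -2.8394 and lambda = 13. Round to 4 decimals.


Step 1: Evaluate f(x).
f(-2.8394) = 3*(-2.8394)^2 + 11*(-2.8394) - 15 = -22.0468
Step 2: Evaluate g(x).
g(-2.8394) = 2*-2.8394 - 2 = -7.6788
Step 3: Compute Lagrangian.
L = -22.0468 + 13*-7.6788 = -121.8712


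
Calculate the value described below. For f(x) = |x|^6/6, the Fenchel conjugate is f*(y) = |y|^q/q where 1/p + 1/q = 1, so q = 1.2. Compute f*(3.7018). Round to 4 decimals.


The conjugate exponent q satisfies 1/p + 1/q = 1.
p = 6, so q = 6/(6 - 1) = 1.2
|y|^q = 3.7018^1.2 = 4.8095
f*(3.7018) = 4.8095 / 1.2 = 4.0079


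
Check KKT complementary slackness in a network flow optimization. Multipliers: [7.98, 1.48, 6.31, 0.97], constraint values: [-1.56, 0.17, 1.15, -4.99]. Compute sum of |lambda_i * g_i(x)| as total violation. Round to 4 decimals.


KKT complementary slackness check:
lambda_1 * g_1 = 7.98 * -1.56 = -12.4488
lambda_2 * g_2 = 1.48 * 0.17 = 0.2516
lambda_3 * g_3 = 6.31 * 1.15 = 7.2565
lambda_4 * g_4 = 0.97 * -4.99 = -4.8403
Total violation = 12.4488 + 0.2516 + 7.2565 + 4.8403 = 24.7972


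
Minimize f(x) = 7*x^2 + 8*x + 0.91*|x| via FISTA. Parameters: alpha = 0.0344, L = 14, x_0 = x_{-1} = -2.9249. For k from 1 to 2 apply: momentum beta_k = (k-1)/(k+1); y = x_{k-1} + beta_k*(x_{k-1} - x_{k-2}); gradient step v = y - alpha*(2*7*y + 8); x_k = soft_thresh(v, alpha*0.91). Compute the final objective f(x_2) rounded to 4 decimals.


FISTA on f(x) = 7*x^2 + 8*x + 0.91*|x|
L = 14, alpha = 0.0344
Iteration 1: beta = 0.0, y = -2.9249 + 0.0*(-2.9249 + 2.9249) = -2.9249
  grad(y) = -32.9486, v = y - alpha*grad = -1.7915
  prox(v) = soft_thresh(-1.7915, 0.0313) = -1.7602
Iteration 2: beta = 0.3333, y = -1.7602 + 0.3333*(-1.7602 + 2.9249) = -1.3719
  grad(y) = -11.2069, v = y - alpha*grad = -0.9864
  prox(v) = soft_thresh(-0.9864, 0.0313) = -0.9551
f(x_2) = 7*(-0.9551)^2 + 8*(-0.9551) + 0.91*|-0.9551| = -0.3862


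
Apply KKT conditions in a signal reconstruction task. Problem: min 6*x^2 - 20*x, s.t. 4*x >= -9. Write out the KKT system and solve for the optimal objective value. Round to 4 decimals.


Step 1: Try lambda = 0 (constraint inactive).
Stationarity: 2*6*x - 20 = 0
x* = 20/(2*6) = 5/3 = 1.6667 (rounded; the exact value 5/3 is used below)
Check constraint: 4*1.6667 = 6.6668 >= -9 -- satisfied.
Step 2: Compute optimal value.
f(x*) = 6*(5/3)^2 - 20*(5/3) = -16.6667


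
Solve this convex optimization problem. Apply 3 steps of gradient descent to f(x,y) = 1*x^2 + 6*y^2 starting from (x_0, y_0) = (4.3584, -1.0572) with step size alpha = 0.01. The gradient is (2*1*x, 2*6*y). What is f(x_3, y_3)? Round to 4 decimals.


Gradient descent on f(x,y) = 1*x^2 + 6*y^2.
Starting point: (4.3584, -1.0572), alpha = 0.01
Step 1: grad_x = 2*1*4.3584 = 8.7168, grad_y = 2*6*-1.0572 = -12.6864
  x_1 = 4.3584 - 0.01*8.7168 = 4.2712
  y_1 = -1.0572 - 0.01*-12.6864 = -0.9303
Step 2: grad_x = 2*1*4.2712 = 8.5425, grad_y = 2*6*-0.9303 = -11.164
  x_2 = 4.2712 - 0.01*8.5425 = 4.1858
  y_2 = -0.9303 - 0.01*-11.164 = -0.8187
Step 3: grad_x = 2*1*4.1858 = 8.3716, grad_y = 2*6*-0.8187 = -9.8243
  x_3 = 4.1858 - 0.01*8.3716 = 4.1021
  y_3 = -0.8187 - 0.01*-9.8243 = -0.7205
f(4.1021, -0.7205) = 1*4.1021^2 + 6*(-0.7205)^2 = 19.9415


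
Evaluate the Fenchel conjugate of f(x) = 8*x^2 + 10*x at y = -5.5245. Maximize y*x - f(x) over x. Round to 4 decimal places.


f*(y) = sup_x {y*x - a*x^2 - b*x} = sup_x {(y-b)*x - a*x^2}
FOC: (y - b) - 2a*x = 0 => x* = (y - b)/(2a)
x* = (-5.5245 - 10)/(2*8) = -0.9703
f*(-5.5245) = (y-b)^2/(4a) = (-5.5245 - 10)^2/(4*8)
= 241.0101/32 = 7.5316
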